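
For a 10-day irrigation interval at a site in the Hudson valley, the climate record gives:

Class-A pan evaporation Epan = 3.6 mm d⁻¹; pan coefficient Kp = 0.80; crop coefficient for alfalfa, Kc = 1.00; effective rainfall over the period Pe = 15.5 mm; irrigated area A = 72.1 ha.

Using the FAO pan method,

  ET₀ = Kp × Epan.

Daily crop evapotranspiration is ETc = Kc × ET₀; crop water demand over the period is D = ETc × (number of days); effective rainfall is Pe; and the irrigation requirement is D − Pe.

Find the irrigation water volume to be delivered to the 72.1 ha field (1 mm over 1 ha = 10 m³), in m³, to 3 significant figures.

ET₀ = 0.80 × 3.6 = 2.8800 mm/d
ETc = Kc × ET₀ = 1.00 × 2.8800 = 2.8800 mm/d
Crop demand D = ETc × 10 d = 2.8800 × 10 = 28.800 mm
D − Pe = 28.800 − 15.5 = 13.300 mm
Volume = 13.300 mm × 72.1 ha × 10 = 9589.3 m³

9590 m³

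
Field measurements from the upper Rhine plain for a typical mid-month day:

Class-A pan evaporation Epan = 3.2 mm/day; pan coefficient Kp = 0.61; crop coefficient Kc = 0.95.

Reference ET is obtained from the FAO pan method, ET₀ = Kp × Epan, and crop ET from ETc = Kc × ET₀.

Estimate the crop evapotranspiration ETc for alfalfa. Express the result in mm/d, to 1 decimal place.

1.9 mm/d

ET₀ = 0.61 × 3.2 = 1.9520 mm/d
ETc = Kc × ET₀ = 0.95 × 1.9520 = 1.8544 mm/d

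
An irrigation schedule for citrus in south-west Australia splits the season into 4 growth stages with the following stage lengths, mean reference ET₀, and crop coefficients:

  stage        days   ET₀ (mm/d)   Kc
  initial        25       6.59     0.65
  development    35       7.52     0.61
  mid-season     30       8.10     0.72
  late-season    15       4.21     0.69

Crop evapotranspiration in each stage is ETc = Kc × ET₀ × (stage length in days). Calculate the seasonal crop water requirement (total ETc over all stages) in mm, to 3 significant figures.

initial: 0.65 × 6.59 × 25 = 107.09 mm
development: 0.61 × 7.52 × 35 = 160.55 mm
mid-season: 0.72 × 8.10 × 30 = 174.96 mm
late-season: 0.69 × 4.21 × 15 = 43.57 mm
Seasonal total = 486.17 mm

486 mm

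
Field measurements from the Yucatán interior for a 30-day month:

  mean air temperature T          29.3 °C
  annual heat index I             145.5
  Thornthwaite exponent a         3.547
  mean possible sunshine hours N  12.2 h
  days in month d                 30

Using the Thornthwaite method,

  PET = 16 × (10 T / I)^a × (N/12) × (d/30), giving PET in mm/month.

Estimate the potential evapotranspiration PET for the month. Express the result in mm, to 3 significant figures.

10T/I = 10 × 29.3 / 145.5 = 2.0137
(10T/I)^a = 2.0137^3.547 = 11.9748
Uncorrected PET = 16 × 11.9748 = 191.597 mm
Correction = (N/12)(d/30) = (12.2/12)(30/30) = 1.0167
PET = 191.597 × 1.0167 = 194.797 mm/month

195 mm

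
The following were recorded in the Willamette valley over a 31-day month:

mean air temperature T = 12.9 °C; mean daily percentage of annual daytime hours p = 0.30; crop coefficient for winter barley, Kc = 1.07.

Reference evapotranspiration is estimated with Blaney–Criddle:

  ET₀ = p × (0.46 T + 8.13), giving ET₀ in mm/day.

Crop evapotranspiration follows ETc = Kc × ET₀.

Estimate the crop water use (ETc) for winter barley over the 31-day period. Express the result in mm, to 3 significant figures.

ET₀ = 0.30 × (0.46 × 12.9 + 8.13) = 0.30 × 14.064 = 4.2192 mm/d
ETc = Kc × ET₀ = 1.07 × 4.2192 = 4.5145 mm/d
Over 31 days: 4.5145 × 31 = 139.950 mm

140 mm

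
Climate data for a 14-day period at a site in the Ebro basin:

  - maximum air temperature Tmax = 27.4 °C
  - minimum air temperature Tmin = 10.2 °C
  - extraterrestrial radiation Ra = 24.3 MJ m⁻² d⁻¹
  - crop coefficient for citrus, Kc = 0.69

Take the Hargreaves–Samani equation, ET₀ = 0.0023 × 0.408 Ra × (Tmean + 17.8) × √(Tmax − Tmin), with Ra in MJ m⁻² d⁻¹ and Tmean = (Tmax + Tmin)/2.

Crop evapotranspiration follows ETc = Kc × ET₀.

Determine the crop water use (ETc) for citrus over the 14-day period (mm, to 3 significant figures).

33.4 mm

Tmean = (27.4 + 10.2)/2 = 18.80 °C
0.408 Ra = 0.408 × 24.3 = 9.9144 mm/d equivalent
ET₀ = 0.0023 × 9.9144 × (18.80 + 17.8) × √17.2 = 0.0023 × 9.9144 × 36.60 × 4.1473 = 3.4613 mm/d
ETc = Kc × ET₀ = 0.69 × 3.4613 = 2.3883 mm/d
Over 14 days: 2.3883 × 14 = 33.436 mm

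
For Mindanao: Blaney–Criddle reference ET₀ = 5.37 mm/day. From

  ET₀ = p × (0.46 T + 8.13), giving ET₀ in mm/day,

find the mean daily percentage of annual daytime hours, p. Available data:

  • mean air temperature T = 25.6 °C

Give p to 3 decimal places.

0.270

p = ET₀ / (0.46 T + 8.13) = 5.37 / (0.46 × 25.6 + 8.13) = 5.37 / 19.906 = 0.2698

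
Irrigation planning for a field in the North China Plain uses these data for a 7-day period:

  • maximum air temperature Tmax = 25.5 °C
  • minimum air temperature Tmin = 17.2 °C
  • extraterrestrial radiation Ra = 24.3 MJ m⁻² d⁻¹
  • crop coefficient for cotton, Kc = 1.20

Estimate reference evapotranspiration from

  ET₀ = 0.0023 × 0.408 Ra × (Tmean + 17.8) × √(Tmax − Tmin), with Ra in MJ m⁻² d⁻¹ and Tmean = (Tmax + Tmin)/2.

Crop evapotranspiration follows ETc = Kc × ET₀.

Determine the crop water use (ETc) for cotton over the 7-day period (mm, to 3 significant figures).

Tmean = (25.5 + 17.2)/2 = 21.35 °C
0.408 Ra = 0.408 × 24.3 = 9.9144 mm/d equivalent
ET₀ = 0.0023 × 9.9144 × (21.35 + 17.8) × √8.3 = 0.0023 × 9.9144 × 39.15 × 2.8810 = 2.5720 mm/d
ETc = Kc × ET₀ = 1.20 × 2.5720 = 3.0864 mm/d
Over 7 days: 3.0864 × 7 = 21.605 mm

21.6 mm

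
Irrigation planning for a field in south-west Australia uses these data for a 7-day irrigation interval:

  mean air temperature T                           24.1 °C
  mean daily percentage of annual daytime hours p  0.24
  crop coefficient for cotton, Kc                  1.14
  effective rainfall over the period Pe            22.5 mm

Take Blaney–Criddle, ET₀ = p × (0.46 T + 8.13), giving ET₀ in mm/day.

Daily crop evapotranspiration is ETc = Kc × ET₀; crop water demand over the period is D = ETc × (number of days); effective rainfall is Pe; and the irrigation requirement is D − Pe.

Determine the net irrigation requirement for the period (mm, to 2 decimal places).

14.30 mm

ET₀ = 0.24 × (0.46 × 24.1 + 8.13) = 0.24 × 19.216 = 4.6118 mm/d
ETc = Kc × ET₀ = 1.14 × 4.6118 = 5.2575 mm/d
Crop demand D = ETc × 7 d = 5.2575 × 7 = 36.803 mm
D − Pe = 36.803 − 22.5 = 14.303 mm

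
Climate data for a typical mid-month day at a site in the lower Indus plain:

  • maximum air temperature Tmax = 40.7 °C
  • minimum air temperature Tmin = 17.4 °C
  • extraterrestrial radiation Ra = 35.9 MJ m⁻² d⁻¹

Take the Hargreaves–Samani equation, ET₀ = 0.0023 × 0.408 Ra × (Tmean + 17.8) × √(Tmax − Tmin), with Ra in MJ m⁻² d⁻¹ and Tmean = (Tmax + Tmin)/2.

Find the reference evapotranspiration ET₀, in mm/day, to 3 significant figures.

Tmean = (40.7 + 17.4)/2 = 29.05 °C
0.408 Ra = 0.408 × 35.9 = 14.6472 mm/d equivalent
ET₀ = 0.0023 × 14.6472 × (29.05 + 17.8) × √23.3 = 0.0023 × 14.6472 × 46.85 × 4.8270 = 7.6185 mm/d

7.62 mm/day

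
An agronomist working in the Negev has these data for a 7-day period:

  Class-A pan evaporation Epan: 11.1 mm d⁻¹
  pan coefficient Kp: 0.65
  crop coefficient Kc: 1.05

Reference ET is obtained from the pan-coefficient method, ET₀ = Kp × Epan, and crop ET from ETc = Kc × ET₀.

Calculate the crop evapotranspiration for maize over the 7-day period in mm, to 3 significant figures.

53.0 mm

ET₀ = 0.65 × 11.1 = 7.2150 mm/d
ETc = Kc × ET₀ = 1.05 × 7.2150 = 7.5758 mm/d
Over 7 days: 7.5758 × 7 = 53.031 mm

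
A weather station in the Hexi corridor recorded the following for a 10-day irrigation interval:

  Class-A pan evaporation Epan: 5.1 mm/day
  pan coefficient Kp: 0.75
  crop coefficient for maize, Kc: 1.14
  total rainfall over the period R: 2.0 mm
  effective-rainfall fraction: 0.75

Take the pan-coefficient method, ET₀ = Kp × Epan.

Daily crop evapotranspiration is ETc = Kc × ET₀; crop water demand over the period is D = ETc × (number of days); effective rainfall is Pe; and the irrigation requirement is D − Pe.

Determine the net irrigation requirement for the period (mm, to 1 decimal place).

42.1 mm

ET₀ = 0.75 × 5.1 = 3.8250 mm/d
ETc = Kc × ET₀ = 1.14 × 3.8250 = 4.3605 mm/d
Crop demand D = ETc × 10 d = 4.3605 × 10 = 43.605 mm
Pe = 0.75 × 2.0 = 1.500 mm
D − Pe = 43.605 − 1.500 = 42.105 mm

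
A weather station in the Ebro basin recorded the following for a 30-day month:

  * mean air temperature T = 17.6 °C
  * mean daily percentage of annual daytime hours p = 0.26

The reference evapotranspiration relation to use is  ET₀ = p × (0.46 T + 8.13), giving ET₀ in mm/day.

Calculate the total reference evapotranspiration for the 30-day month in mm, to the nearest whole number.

ET₀ = 0.26 × (0.46 × 17.6 + 8.13) = 0.26 × 16.226 = 4.2188 mm/d
Monthly total = 4.2188 × 30 = 126.564 mm

127 mm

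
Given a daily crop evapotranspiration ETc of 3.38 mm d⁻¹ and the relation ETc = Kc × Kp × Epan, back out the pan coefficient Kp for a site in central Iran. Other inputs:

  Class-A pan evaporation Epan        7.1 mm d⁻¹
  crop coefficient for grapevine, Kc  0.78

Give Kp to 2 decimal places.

0.61

ETc = Kc × Kp × Epan  ⇒  Kp = ETc / (Kc × Epan)
Kp = 3.38 / (0.78 × 7.1) = 3.38 / 5.538 = 0.6103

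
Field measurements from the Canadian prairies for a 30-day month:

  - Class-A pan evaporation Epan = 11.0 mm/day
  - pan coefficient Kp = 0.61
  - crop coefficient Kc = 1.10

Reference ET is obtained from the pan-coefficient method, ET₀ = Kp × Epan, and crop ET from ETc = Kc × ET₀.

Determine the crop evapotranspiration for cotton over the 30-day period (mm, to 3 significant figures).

221 mm

ET₀ = 0.61 × 11.0 = 6.7100 mm/d
ETc = Kc × ET₀ = 1.10 × 6.7100 = 7.3810 mm/d
Over 30 days: 7.3810 × 30 = 221.430 mm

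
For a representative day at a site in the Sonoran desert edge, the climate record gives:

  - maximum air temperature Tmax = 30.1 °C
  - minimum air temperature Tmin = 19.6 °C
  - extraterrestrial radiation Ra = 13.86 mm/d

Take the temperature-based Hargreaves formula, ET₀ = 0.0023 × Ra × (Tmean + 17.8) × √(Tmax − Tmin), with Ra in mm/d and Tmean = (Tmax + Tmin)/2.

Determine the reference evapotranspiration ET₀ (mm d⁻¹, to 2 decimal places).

Tmean = (30.1 + 19.6)/2 = 24.85 °C
ET₀ = 0.0023 × 13.86 × (24.85 + 17.8) × √10.5 = 0.0023 × 13.86 × 42.65 × 3.2404 = 4.4056 mm/d

4.41 mm d⁻¹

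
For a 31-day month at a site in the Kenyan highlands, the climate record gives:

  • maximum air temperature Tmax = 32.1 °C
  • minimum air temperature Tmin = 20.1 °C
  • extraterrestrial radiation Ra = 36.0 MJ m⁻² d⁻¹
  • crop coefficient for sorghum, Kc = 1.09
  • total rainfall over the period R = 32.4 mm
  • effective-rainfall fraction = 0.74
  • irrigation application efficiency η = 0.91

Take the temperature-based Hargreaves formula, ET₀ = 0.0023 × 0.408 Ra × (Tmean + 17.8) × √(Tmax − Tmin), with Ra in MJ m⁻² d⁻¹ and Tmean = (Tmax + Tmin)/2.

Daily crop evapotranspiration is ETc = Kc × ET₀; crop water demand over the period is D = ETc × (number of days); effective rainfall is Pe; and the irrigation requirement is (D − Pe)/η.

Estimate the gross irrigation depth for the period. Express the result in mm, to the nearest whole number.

Tmean = (32.1 + 20.1)/2 = 26.10 °C
0.408 Ra = 0.408 × 36.0 = 14.6880 mm/d equivalent
ET₀ = 0.0023 × 14.6880 × (26.10 + 17.8) × √12.0 = 0.0023 × 14.6880 × 43.90 × 3.4641 = 5.1374 mm/d
ETc = Kc × ET₀ = 1.09 × 5.1374 = 5.5998 mm/d
Crop demand D = ETc × 31 d = 5.5998 × 31 = 173.594 mm
Pe = 0.74 × 32.4 = 23.976 mm
D − Pe = 173.594 − 23.976 = 149.618 mm
Gross irrigation = 149.618 / 0.91 = 164.415 mm

164 mm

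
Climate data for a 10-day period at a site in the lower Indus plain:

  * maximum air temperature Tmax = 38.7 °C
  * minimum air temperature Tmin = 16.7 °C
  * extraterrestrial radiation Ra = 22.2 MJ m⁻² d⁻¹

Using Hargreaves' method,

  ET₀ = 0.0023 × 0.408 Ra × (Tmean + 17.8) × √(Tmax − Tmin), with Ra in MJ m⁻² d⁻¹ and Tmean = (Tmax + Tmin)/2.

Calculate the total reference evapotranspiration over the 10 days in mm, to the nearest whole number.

Tmean = (38.7 + 16.7)/2 = 27.70 °C
0.408 Ra = 0.408 × 22.2 = 9.0576 mm/d equivalent
ET₀ = 0.0023 × 9.0576 × (27.70 + 17.8) × √22.0 = 0.0023 × 9.0576 × 45.50 × 4.6904 = 4.4459 mm/d
Over 10 days: 4.4459 × 10 = 44.459 mm

44 mm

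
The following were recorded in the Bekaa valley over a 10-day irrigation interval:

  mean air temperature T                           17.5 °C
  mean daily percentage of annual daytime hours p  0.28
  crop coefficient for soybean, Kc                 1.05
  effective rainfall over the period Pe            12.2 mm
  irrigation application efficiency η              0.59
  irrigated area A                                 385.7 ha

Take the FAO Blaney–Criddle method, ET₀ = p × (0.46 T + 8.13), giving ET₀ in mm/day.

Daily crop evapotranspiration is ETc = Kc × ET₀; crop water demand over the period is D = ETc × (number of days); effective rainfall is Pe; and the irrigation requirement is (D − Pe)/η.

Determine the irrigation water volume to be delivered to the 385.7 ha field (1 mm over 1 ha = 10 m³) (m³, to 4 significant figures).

ET₀ = 0.28 × (0.46 × 17.5 + 8.13) = 0.28 × 16.180 = 4.5304 mm/d
ETc = Kc × ET₀ = 1.05 × 4.5304 = 4.7569 mm/d
Crop demand D = ETc × 10 d = 4.7569 × 10 = 47.569 mm
D − Pe = 47.569 − 12.2 = 35.369 mm
Gross irrigation = 35.369 / 0.59 = 59.947 mm
Volume = 59.947 mm × 385.7 ha × 10 = 231215.6 m³

231200 m³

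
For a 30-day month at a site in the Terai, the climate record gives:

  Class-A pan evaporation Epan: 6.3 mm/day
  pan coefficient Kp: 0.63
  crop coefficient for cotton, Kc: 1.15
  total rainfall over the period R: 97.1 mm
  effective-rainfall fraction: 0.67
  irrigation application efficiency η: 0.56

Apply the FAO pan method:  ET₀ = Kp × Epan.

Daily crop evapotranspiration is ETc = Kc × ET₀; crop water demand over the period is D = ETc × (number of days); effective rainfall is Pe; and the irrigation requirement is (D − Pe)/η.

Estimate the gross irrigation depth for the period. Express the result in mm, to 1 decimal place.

128.3 mm

ET₀ = 0.63 × 6.3 = 3.9690 mm/d
ETc = Kc × ET₀ = 1.15 × 3.9690 = 4.5644 mm/d
Crop demand D = ETc × 30 d = 4.5644 × 30 = 136.932 mm
Pe = 0.67 × 97.1 = 65.057 mm
D − Pe = 136.932 − 65.057 = 71.875 mm
Gross irrigation = 71.875 / 0.56 = 128.348 mm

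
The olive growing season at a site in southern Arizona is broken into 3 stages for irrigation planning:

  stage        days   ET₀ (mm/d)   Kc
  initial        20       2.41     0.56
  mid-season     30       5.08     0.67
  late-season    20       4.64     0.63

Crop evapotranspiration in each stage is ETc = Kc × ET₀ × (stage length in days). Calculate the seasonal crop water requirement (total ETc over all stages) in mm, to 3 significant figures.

188 mm

initial: 0.56 × 2.41 × 20 = 26.99 mm
mid-season: 0.67 × 5.08 × 30 = 102.11 mm
late-season: 0.63 × 4.64 × 20 = 58.46 mm
Seasonal total = 187.56 mm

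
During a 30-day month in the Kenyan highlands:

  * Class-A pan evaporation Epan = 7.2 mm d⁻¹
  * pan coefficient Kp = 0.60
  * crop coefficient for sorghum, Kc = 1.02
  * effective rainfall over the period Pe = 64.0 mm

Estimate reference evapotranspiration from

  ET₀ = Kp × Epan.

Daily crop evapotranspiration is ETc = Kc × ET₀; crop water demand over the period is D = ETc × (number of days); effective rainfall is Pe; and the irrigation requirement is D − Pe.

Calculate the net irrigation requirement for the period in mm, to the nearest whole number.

68 mm

ET₀ = 0.60 × 7.2 = 4.3200 mm/d
ETc = Kc × ET₀ = 1.02 × 4.3200 = 4.4064 mm/d
Crop demand D = ETc × 30 d = 4.4064 × 30 = 132.192 mm
D − Pe = 132.192 − 64.0 = 68.192 mm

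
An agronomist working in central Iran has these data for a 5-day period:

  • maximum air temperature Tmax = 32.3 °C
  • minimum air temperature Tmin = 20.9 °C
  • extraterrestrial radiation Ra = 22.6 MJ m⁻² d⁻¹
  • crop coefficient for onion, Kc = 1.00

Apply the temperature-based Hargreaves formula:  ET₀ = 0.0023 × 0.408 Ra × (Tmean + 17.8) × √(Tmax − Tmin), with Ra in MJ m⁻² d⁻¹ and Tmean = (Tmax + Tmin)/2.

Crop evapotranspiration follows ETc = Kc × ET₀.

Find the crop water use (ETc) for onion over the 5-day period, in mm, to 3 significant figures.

15.9 mm

Tmean = (32.3 + 20.9)/2 = 26.60 °C
0.408 Ra = 0.408 × 22.6 = 9.2208 mm/d equivalent
ET₀ = 0.0023 × 9.2208 × (26.60 + 17.8) × √11.4 = 0.0023 × 9.2208 × 44.40 × 3.3764 = 3.1793 mm/d
ETc = Kc × ET₀ = 1.00 × 3.1793 = 3.1793 mm/d
Over 5 days: 3.1793 × 5 = 15.897 mm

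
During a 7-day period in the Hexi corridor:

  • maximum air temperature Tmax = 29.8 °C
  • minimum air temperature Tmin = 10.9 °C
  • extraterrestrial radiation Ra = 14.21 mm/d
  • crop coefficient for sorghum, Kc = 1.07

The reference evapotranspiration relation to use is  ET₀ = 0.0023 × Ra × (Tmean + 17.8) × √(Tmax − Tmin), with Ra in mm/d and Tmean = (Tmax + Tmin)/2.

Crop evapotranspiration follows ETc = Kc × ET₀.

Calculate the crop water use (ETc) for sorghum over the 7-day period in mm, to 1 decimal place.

Tmean = (29.8 + 10.9)/2 = 20.35 °C
ET₀ = 0.0023 × 14.21 × (20.35 + 17.8) × √18.9 = 0.0023 × 14.21 × 38.15 × 4.3474 = 5.4206 mm/d
ETc = Kc × ET₀ = 1.07 × 5.4206 = 5.8000 mm/d
Over 7 days: 5.8000 × 7 = 40.600 mm

40.6 mm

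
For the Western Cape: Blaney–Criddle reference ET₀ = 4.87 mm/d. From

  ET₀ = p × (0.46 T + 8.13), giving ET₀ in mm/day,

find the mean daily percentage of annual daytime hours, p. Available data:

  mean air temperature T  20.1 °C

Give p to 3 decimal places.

p = ET₀ / (0.46 T + 8.13) = 4.87 / (0.46 × 20.1 + 8.13) = 4.87 / 17.376 = 0.2803

0.280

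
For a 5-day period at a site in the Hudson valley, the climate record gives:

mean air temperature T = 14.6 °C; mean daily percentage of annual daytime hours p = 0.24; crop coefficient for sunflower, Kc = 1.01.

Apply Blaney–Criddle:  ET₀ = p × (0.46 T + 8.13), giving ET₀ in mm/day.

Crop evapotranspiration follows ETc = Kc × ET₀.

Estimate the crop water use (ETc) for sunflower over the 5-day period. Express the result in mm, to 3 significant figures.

ET₀ = 0.24 × (0.46 × 14.6 + 8.13) = 0.24 × 14.846 = 3.5630 mm/d
ETc = Kc × ET₀ = 1.01 × 3.5630 = 3.5986 mm/d
Over 5 days: 3.5986 × 5 = 17.993 mm

18.0 mm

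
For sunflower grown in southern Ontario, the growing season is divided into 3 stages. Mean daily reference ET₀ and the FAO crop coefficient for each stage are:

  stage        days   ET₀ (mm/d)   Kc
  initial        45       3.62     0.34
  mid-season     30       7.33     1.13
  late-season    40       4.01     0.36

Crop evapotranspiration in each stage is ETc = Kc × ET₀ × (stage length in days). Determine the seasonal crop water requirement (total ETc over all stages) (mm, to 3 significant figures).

initial: 0.34 × 3.62 × 45 = 55.39 mm
mid-season: 1.13 × 7.33 × 30 = 248.49 mm
late-season: 0.36 × 4.01 × 40 = 57.74 mm
Seasonal total = 361.62 mm

362 mm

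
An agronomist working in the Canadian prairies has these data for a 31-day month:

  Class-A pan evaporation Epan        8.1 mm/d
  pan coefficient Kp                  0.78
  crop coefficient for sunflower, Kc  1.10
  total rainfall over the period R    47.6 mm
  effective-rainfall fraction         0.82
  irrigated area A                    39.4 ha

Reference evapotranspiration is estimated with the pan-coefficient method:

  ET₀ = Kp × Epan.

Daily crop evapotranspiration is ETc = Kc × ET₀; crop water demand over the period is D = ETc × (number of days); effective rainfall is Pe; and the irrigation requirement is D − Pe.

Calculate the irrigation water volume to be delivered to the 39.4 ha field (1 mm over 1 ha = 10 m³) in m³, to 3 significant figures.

ET₀ = 0.78 × 8.1 = 6.3180 mm/d
ETc = Kc × ET₀ = 1.10 × 6.3180 = 6.9498 mm/d
Crop demand D = ETc × 31 d = 6.9498 × 31 = 215.444 mm
Pe = 0.82 × 47.6 = 39.032 mm
D − Pe = 215.444 − 39.032 = 176.412 mm
Volume = 176.412 mm × 39.4 ha × 10 = 69506.3 m³

69500 m³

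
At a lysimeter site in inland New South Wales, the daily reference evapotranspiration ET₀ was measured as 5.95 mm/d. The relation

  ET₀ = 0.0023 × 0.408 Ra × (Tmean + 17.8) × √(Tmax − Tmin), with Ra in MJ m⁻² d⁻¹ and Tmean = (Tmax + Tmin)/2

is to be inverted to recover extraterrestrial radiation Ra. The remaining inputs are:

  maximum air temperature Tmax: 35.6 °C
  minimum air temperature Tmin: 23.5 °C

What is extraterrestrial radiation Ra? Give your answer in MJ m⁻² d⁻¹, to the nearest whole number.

Tmean = (35.6+23.5)/2 = 29.55 °C; ΔT = 12.1
Ra = ET₀ / [0.0023 × 0.408 × (Tmean+17.8) × √ΔT]
   = 5.95 / (0.0023 × 0.408 × 47.35 × 3.4785) = 38.496 MJ m⁻² d⁻¹

38 MJ m⁻² d⁻¹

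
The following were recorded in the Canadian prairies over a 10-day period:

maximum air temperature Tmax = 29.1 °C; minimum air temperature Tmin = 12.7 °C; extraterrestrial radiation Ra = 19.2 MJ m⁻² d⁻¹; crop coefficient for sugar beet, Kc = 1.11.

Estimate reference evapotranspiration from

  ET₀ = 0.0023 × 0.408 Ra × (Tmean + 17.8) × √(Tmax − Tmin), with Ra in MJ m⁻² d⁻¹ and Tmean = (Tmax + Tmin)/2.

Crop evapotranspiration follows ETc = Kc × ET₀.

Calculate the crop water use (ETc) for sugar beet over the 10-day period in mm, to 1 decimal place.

Tmean = (29.1 + 12.7)/2 = 20.90 °C
0.408 Ra = 0.408 × 19.2 = 7.8336 mm/d equivalent
ET₀ = 0.0023 × 7.8336 × (20.90 + 17.8) × √16.4 = 0.0023 × 7.8336 × 38.70 × 4.0497 = 2.8237 mm/d
ETc = Kc × ET₀ = 1.11 × 2.8237 = 3.1343 mm/d
Over 10 days: 3.1343 × 10 = 31.343 mm

31.3 mm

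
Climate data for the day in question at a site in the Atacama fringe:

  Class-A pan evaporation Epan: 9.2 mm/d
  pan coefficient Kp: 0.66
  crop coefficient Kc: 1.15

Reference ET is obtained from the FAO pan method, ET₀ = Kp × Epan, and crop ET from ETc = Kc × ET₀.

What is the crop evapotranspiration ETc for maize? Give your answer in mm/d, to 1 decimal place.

ET₀ = 0.66 × 9.2 = 6.0720 mm/d
ETc = Kc × ET₀ = 1.15 × 6.0720 = 6.9828 mm/d

7.0 mm/d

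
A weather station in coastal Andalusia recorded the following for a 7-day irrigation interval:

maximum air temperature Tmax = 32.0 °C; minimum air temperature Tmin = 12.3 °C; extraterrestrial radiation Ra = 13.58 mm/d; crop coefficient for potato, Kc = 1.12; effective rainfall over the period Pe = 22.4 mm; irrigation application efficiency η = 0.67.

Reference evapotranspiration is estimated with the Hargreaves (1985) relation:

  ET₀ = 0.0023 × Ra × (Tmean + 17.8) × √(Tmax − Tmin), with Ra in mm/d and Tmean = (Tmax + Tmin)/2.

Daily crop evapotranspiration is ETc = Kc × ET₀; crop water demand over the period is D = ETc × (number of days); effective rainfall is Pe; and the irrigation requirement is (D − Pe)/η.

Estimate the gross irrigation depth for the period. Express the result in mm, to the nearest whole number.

31 mm

Tmean = (32.0 + 12.3)/2 = 22.15 °C
ET₀ = 0.0023 × 13.58 × (22.15 + 17.8) × √19.7 = 0.0023 × 13.58 × 39.95 × 4.4385 = 5.5384 mm/d
ETc = Kc × ET₀ = 1.12 × 5.5384 = 6.2030 mm/d
Crop demand D = ETc × 7 d = 6.2030 × 7 = 43.421 mm
D − Pe = 43.421 − 22.4 = 21.021 mm
Gross irrigation = 21.021 / 0.67 = 31.375 mm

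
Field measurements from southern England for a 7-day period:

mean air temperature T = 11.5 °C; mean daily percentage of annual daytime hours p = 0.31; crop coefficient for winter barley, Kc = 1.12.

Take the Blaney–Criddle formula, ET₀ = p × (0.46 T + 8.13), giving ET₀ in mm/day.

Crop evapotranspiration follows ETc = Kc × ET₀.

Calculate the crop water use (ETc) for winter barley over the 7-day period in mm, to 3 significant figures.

32.6 mm

ET₀ = 0.31 × (0.46 × 11.5 + 8.13) = 0.31 × 13.420 = 4.1602 mm/d
ETc = Kc × ET₀ = 1.12 × 4.1602 = 4.6594 mm/d
Over 7 days: 4.6594 × 7 = 32.616 mm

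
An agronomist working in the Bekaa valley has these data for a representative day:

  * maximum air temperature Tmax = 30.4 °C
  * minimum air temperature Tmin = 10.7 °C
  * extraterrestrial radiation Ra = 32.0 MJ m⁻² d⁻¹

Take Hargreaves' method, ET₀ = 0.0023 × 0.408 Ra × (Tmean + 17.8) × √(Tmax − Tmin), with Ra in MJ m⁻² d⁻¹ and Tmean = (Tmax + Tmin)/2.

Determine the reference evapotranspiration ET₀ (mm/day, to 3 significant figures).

Tmean = (30.4 + 10.7)/2 = 20.55 °C
0.408 Ra = 0.408 × 32.0 = 13.0560 mm/d equivalent
ET₀ = 0.0023 × 13.0560 × (20.55 + 17.8) × √19.7 = 0.0023 × 13.0560 × 38.35 × 4.4385 = 5.1114 mm/d

5.11 mm/day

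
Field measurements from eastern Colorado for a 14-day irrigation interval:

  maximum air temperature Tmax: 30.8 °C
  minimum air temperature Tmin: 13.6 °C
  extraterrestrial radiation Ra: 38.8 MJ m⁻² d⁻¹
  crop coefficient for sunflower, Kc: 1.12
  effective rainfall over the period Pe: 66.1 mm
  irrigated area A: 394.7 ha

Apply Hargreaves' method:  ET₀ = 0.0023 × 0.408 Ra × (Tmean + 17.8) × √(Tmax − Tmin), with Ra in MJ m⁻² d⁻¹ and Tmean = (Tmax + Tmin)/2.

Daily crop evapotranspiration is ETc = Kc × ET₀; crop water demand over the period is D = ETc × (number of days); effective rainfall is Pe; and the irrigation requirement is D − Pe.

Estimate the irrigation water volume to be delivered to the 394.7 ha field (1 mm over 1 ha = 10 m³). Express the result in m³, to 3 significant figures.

113000 m³

Tmean = (30.8 + 13.6)/2 = 22.20 °C
0.408 Ra = 0.408 × 38.8 = 15.8304 mm/d equivalent
ET₀ = 0.0023 × 15.8304 × (22.20 + 17.8) × √17.2 = 0.0023 × 15.8304 × 40.00 × 4.1473 = 6.0401 mm/d
ETc = Kc × ET₀ = 1.12 × 6.0401 = 6.7649 mm/d
Crop demand D = ETc × 14 d = 6.7649 × 14 = 94.709 mm
D − Pe = 94.709 − 66.1 = 28.609 mm
Volume = 28.609 mm × 394.7 ha × 10 = 112919.7 m³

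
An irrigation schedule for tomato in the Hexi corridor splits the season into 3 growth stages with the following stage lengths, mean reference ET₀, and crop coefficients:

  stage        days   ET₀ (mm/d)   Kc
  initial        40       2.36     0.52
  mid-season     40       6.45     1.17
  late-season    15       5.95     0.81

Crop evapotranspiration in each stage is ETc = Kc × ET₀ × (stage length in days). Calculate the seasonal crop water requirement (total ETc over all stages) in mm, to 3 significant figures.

423 mm

initial: 0.52 × 2.36 × 40 = 49.09 mm
mid-season: 1.17 × 6.45 × 40 = 301.86 mm
late-season: 0.81 × 5.95 × 15 = 72.29 mm
Seasonal total = 423.24 mm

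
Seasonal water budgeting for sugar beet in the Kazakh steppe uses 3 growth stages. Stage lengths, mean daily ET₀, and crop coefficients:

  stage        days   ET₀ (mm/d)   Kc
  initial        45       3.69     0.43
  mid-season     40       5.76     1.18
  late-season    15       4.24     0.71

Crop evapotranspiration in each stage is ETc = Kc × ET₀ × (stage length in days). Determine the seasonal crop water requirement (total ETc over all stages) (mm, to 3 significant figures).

388 mm

initial: 0.43 × 3.69 × 45 = 71.40 mm
mid-season: 1.18 × 5.76 × 40 = 271.87 mm
late-season: 0.71 × 4.24 × 15 = 45.16 mm
Seasonal total = 388.43 mm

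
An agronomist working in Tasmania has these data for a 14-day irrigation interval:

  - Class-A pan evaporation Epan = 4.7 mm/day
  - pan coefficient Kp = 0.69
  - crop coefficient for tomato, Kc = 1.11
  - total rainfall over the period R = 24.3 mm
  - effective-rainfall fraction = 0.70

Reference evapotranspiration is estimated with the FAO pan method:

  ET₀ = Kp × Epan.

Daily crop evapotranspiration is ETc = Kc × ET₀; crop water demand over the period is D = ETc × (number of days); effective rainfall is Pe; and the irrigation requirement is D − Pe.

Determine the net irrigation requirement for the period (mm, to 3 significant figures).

33.4 mm

ET₀ = 0.69 × 4.7 = 3.2430 mm/d
ETc = Kc × ET₀ = 1.11 × 3.2430 = 3.5997 mm/d
Crop demand D = ETc × 14 d = 3.5997 × 14 = 50.396 mm
Pe = 0.70 × 24.3 = 17.010 mm
D − Pe = 50.396 − 17.010 = 33.386 mm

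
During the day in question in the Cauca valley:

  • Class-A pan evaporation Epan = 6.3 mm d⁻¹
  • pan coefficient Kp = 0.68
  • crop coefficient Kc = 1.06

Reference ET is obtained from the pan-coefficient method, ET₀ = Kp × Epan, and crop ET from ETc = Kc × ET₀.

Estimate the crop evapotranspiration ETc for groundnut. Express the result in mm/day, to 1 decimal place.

ET₀ = 0.68 × 6.3 = 4.2840 mm/d
ETc = Kc × ET₀ = 1.06 × 4.2840 = 4.5410 mm/d

4.5 mm/day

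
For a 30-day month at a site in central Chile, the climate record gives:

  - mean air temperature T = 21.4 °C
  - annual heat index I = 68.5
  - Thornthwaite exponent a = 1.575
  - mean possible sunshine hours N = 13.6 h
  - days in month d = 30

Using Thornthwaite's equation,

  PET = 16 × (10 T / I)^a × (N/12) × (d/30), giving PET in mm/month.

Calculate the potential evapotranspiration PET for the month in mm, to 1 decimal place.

10T/I = 10 × 21.4 / 68.5 = 3.1241
(10T/I)^a = 3.1241^1.575 = 6.0144
Uncorrected PET = 16 × 6.0144 = 96.230 mm
Correction = (N/12)(d/30) = (13.6/12)(30/30) = 1.1333
PET = 96.230 × 1.1333 = 109.057 mm/month

109.1 mm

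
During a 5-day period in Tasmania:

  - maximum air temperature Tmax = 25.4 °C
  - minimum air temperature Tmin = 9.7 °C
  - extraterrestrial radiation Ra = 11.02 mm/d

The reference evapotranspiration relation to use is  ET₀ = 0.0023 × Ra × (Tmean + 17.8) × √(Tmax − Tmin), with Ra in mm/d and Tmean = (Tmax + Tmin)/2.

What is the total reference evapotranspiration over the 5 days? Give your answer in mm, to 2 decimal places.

Tmean = (25.4 + 9.7)/2 = 17.55 °C
ET₀ = 0.0023 × 11.02 × (17.55 + 17.8) × √15.7 = 0.0023 × 11.02 × 35.35 × 3.9623 = 3.5501 mm/d
Over 5 days: 3.5501 × 5 = 17.751 mm

17.75 mm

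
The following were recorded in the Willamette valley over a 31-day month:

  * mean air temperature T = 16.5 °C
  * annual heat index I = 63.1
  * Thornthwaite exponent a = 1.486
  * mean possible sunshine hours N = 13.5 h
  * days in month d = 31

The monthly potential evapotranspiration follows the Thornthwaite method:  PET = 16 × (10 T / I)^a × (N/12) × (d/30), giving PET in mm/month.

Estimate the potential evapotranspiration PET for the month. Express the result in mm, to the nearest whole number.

78 mm

10T/I = 10 × 16.5 / 63.1 = 2.6149
(10T/I)^a = 2.6149^1.486 = 4.1719
Uncorrected PET = 16 × 4.1719 = 66.750 mm
Correction = (N/12)(d/30) = (13.5/12)(31/30) = 1.1625
PET = 66.750 × 1.1625 = 77.597 mm/month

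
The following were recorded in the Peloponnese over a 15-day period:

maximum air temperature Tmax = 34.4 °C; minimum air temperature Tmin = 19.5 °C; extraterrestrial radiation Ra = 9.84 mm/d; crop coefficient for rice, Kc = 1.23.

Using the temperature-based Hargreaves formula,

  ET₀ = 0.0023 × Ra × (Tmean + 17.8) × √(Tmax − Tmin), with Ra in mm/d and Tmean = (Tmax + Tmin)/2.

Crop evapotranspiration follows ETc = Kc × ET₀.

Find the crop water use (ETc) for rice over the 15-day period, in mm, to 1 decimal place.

Tmean = (34.4 + 19.5)/2 = 26.95 °C
ET₀ = 0.0023 × 9.84 × (26.95 + 17.8) × √14.9 = 0.0023 × 9.84 × 44.75 × 3.8601 = 3.9094 mm/d
ETc = Kc × ET₀ = 1.23 × 3.9094 = 4.8086 mm/d
Over 15 days: 4.8086 × 15 = 72.129 mm

72.1 mm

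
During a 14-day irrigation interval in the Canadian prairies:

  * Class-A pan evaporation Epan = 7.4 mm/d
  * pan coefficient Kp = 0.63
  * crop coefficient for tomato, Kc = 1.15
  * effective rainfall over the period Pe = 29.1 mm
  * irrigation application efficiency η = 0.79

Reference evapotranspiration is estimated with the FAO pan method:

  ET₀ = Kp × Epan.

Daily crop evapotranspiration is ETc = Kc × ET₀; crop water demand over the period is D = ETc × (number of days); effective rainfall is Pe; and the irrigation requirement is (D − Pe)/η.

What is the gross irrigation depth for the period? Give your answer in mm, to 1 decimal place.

ET₀ = 0.63 × 7.4 = 4.6620 mm/d
ETc = Kc × ET₀ = 1.15 × 4.6620 = 5.3613 mm/d
Crop demand D = ETc × 14 d = 5.3613 × 14 = 75.058 mm
D − Pe = 75.058 − 29.1 = 45.958 mm
Gross irrigation = 45.958 / 0.79 = 58.175 mm

58.2 mm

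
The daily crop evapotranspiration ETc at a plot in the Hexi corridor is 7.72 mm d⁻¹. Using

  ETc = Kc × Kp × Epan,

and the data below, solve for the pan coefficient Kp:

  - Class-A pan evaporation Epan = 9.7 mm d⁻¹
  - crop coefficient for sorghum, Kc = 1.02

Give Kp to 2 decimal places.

0.78

ETc = Kc × Kp × Epan  ⇒  Kp = ETc / (Kc × Epan)
Kp = 7.72 / (1.02 × 9.7) = 7.72 / 9.894 = 0.7803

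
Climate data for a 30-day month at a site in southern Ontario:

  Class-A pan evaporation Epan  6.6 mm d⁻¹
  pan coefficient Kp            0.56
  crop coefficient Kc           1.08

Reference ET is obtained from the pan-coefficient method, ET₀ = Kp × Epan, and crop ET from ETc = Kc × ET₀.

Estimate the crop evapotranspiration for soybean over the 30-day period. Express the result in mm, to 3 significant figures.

ET₀ = 0.56 × 6.6 = 3.6960 mm/d
ETc = Kc × ET₀ = 1.08 × 3.6960 = 3.9917 mm/d
Over 30 days: 3.9917 × 30 = 119.751 mm

120 mm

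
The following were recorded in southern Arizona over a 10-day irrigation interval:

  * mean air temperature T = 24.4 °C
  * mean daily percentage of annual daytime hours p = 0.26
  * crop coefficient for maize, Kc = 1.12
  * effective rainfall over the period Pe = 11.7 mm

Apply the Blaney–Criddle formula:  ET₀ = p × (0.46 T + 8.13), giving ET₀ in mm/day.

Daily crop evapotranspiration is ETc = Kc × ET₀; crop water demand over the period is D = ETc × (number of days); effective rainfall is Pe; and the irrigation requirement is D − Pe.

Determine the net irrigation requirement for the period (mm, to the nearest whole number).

45 mm

ET₀ = 0.26 × (0.46 × 24.4 + 8.13) = 0.26 × 19.354 = 5.0320 mm/d
ETc = Kc × ET₀ = 1.12 × 5.0320 = 5.6358 mm/d
Crop demand D = ETc × 10 d = 5.6358 × 10 = 56.358 mm
D − Pe = 56.358 − 11.7 = 44.658 mm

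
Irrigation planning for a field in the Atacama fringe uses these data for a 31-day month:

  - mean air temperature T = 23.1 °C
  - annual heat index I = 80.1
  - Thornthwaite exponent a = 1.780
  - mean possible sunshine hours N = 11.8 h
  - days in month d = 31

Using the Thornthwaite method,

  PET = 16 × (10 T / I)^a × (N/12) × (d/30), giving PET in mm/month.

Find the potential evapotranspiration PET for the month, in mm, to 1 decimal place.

10T/I = 10 × 23.1 / 80.1 = 2.8839
(10T/I)^a = 2.8839^1.780 = 6.5882
Uncorrected PET = 16 × 6.5882 = 105.411 mm
Correction = (N/12)(d/30) = (11.8/12)(31/30) = 1.0161
PET = 105.411 × 1.0161 = 107.108 mm/month

107.1 mm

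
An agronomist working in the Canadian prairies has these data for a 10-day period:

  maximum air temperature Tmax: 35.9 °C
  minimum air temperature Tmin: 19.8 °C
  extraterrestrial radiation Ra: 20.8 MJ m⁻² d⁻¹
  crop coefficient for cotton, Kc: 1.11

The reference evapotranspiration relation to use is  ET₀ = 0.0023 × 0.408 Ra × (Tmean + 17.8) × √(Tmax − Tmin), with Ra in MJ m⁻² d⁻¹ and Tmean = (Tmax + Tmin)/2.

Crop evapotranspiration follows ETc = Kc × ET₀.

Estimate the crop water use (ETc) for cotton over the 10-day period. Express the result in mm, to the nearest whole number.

Tmean = (35.9 + 19.8)/2 = 27.85 °C
0.408 Ra = 0.408 × 20.8 = 8.4864 mm/d equivalent
ET₀ = 0.0023 × 8.4864 × (27.85 + 17.8) × √16.1 = 0.0023 × 8.4864 × 45.65 × 4.0125 = 3.5753 mm/d
ETc = Kc × ET₀ = 1.11 × 3.5753 = 3.9686 mm/d
Over 10 days: 3.9686 × 10 = 39.686 mm

40 mm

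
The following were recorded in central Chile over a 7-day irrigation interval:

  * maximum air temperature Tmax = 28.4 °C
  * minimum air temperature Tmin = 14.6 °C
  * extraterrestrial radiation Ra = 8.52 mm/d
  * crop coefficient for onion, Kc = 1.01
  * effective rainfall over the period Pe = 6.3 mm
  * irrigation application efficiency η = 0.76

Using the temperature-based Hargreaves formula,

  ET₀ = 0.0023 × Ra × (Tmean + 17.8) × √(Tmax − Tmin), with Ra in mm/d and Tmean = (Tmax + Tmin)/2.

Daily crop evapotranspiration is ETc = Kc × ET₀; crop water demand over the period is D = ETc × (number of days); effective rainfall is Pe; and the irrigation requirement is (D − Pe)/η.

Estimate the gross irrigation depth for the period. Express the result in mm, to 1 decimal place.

18.3 mm

Tmean = (28.4 + 14.6)/2 = 21.50 °C
ET₀ = 0.0023 × 8.52 × (21.50 + 17.8) × √13.8 = 0.0023 × 8.52 × 39.30 × 3.7148 = 2.8609 mm/d
ETc = Kc × ET₀ = 1.01 × 2.8609 = 2.8895 mm/d
Crop demand D = ETc × 7 d = 2.8895 × 7 = 20.227 mm
D − Pe = 20.227 − 6.3 = 13.927 mm
Gross irrigation = 13.927 / 0.76 = 18.325 mm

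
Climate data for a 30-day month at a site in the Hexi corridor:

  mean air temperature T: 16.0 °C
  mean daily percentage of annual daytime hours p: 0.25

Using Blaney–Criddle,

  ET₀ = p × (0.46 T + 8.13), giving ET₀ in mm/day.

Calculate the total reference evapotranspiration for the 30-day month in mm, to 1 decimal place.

116.2 mm

ET₀ = 0.25 × (0.46 × 16.0 + 8.13) = 0.25 × 15.490 = 3.8725 mm/d
Monthly total = 3.8725 × 30 = 116.175 mm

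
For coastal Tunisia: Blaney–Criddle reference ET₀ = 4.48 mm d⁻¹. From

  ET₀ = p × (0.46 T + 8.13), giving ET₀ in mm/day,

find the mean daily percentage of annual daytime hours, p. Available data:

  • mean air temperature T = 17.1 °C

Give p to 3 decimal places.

0.280

p = ET₀ / (0.46 T + 8.13) = 4.48 / (0.46 × 17.1 + 8.13) = 4.48 / 15.996 = 0.2801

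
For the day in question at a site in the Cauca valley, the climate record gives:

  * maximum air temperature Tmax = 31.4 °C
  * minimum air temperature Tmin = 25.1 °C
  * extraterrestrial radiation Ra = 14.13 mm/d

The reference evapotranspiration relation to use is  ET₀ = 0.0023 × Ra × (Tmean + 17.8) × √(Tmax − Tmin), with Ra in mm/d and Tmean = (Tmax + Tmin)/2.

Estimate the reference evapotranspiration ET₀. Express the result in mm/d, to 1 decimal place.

3.8 mm/d

Tmean = (31.4 + 25.1)/2 = 28.25 °C
ET₀ = 0.0023 × 14.13 × (28.25 + 17.8) × √6.3 = 0.0023 × 14.13 × 46.05 × 2.5100 = 3.7564 mm/d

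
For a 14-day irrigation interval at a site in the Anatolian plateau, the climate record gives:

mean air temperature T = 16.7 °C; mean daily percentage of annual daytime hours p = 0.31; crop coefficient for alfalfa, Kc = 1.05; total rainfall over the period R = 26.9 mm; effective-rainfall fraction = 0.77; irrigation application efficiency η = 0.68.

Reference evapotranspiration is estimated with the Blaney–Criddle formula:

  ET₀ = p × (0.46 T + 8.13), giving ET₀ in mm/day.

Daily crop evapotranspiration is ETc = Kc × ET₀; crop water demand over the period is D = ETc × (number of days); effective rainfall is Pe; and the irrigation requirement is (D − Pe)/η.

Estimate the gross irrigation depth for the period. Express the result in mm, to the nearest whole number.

ET₀ = 0.31 × (0.46 × 16.7 + 8.13) = 0.31 × 15.812 = 4.9017 mm/d
ETc = Kc × ET₀ = 1.05 × 4.9017 = 5.1468 mm/d
Crop demand D = ETc × 14 d = 5.1468 × 14 = 72.055 mm
Pe = 0.77 × 26.9 = 20.713 mm
D − Pe = 72.055 − 20.713 = 51.342 mm
Gross irrigation = 51.342 / 0.68 = 75.503 mm

76 mm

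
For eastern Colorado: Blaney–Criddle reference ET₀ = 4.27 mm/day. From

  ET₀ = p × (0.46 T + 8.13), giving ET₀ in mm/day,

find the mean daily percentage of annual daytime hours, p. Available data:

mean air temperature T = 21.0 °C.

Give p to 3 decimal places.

0.240

p = ET₀ / (0.46 T + 8.13) = 4.27 / (0.46 × 21.0 + 8.13) = 4.27 / 17.790 = 0.2400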